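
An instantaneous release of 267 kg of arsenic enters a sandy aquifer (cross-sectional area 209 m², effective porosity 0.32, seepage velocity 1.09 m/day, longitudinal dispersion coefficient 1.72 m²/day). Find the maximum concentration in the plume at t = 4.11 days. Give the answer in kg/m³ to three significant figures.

0.424 kg/m³

The peak of an instantaneous 1D plume sits at x = vt; there the Gaussian factor is 1 and C_max = M/(n_e·A·√(4πDt)), where n_e·A is the pore area the mass is dissolved in.
√(4πDt) = √(4π × 1.72 × 4.11) = 9.425 m, so C_max = 267/(0.32 × 209 × 9.425) = 0.424 kg/m³.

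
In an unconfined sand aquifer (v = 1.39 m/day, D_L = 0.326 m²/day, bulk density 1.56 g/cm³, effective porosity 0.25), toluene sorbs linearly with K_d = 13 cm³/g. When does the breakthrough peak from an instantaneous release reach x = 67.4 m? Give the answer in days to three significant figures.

Retardation factor R = 1 + ρ_b·K_d/n = 1 + 1.56 × 13/0.25 = 82.12.
Sorption retards both mechanisms: v_R = v/R = 0.01693 m/day, D_R = D/R = 0.003970 m²/day.
Peak time from v_R²t² + 2D_R t − x² = 0: t = (√(D_R² + v_R²x²) − D_R)/v_R².
√(D_R² + v_R²x²) = √(0.003970² + 0.01693² × 67.4²) = 1.141; v_R² = 0.0002866.
t = (1.141 − 0.003970)/0.0002866 = 3970 days.

3970 days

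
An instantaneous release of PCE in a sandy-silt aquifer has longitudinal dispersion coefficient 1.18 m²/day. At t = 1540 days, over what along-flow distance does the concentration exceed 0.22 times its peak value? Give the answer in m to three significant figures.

The plume is Gaussian with σ = √(2Dt) = √(2 × 1.18 × 1540) = 60.29 m.
C/C_peak = exp(−Δx²/(2σ²)) = 0.22 ⇒ Δx = σ·√(−2 ln 0.22) = 60.29 × 1.740 = 104.9 m.
Width = 2Δx = 210 m.

210 m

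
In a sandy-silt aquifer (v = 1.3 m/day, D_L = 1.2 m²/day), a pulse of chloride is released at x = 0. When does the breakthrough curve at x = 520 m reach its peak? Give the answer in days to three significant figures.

399 days

For the 1D instantaneous-source solution, setting ∂C/∂t = 0 at fixed x gives v²t² + 2Dt − x² = 0, so t = (√(D² + v²x²) − D)/v².
√(D² + v²x²) = √(1.2² + 1.3² × 520²) = 676.0; v² = 1.69.
t = (676.0 − 1.2)/1.69 = 399 days (vs. the pure-advection estimate x/v = 400 d).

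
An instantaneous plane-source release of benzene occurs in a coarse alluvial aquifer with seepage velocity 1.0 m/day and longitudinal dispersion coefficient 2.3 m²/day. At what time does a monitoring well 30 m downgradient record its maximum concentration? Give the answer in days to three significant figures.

For the 1D instantaneous-source solution, setting ∂C/∂t = 0 at fixed x gives v²t² + 2Dt − x² = 0, so t = (√(D² + v²x²) − D)/v².
√(D² + v²x²) = √(2.3² + 1.0² × 30²) = 30.09; v² = 1.
t = (30.09 − 2.3)/1 = 27.8 days (vs. the pure-advection estimate x/v = 30.0 d).

27.8 days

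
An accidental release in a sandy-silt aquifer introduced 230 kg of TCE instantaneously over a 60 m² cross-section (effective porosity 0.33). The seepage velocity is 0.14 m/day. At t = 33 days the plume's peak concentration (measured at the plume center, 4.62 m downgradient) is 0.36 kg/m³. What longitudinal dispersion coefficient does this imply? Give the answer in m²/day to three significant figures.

2.51 m²/day

At the plume center C_max = M/(n_e·A·√(4πDt)), so D = M²/(4πt·(n_e·A·C_max)²).
n_e·A·C_max = 0.33 × 60 × 0.36 = 7.128 kg/m.
D = 230²/(4π × 33 × 7.128²) = 2.51 m²/day.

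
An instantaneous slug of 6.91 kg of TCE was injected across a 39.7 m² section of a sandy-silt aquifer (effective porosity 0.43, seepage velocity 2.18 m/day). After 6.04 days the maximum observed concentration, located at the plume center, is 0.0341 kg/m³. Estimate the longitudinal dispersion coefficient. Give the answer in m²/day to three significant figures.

At the plume center C_max = M/(n_e·A·√(4πDt)), so D = M²/(4πt·(n_e·A·C_max)²).
n_e·A·C_max = 0.43 × 39.7 × 0.0341 = 0.5821 kg/m.
D = 6.91²/(4π × 6.04 × 0.5821²) = 1.86 m²/day.

1.86 m²/day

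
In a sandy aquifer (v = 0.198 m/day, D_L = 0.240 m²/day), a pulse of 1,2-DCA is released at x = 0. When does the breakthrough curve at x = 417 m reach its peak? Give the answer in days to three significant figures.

For the 1D instantaneous-source solution, setting ∂C/∂t = 0 at fixed x gives v²t² + 2Dt − x² = 0, so t = (√(D² + v²x²) − D)/v².
√(D² + v²x²) = √(0.240² + 0.198² × 417²) = 82.57; v² = 0.039204.
t = (82.57 − 0.240)/0.039204 = 2100 days (vs. the pure-advection estimate x/v = 2110 d).

2100 days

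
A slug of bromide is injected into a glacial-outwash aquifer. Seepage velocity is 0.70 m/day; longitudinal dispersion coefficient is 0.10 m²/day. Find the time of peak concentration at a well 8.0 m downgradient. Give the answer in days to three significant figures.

11.2 days

For the 1D instantaneous-source solution, setting ∂C/∂t = 0 at fixed x gives v²t² + 2Dt − x² = 0, so t = (√(D² + v²x²) − D)/v².
√(D² + v²x²) = √(0.10² + 0.70² × 8.0²) = 5.601; v² = 0.49.
t = (5.601 − 0.10)/0.49 = 11.2 days (vs. the pure-advection estimate x/v = 11.4 d).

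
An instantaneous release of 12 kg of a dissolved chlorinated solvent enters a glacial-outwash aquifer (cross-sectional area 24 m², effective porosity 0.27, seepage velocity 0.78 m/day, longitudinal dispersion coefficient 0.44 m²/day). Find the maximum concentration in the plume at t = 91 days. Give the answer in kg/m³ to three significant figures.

The peak of an instantaneous 1D plume sits at x = vt; there the Gaussian factor is 1 and C_max = M/(n_e·A·√(4πDt)), where n_e·A is the pore area the mass is dissolved in.
√(4πDt) = √(4π × 0.44 × 91) = 22.43 m, so C_max = 12/(0.27 × 24 × 22.43) = 0.0826 kg/m³.

0.0826 kg/m³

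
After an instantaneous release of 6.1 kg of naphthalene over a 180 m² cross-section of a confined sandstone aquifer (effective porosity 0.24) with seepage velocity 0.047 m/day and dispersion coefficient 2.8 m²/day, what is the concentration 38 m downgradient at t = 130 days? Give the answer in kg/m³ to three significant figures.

0.00104 kg/m³

For an instantaneous plane source, C(x,t) = M/(n_e·A·√(4πDt)) · exp(−(x−vt)²/(4Dt)), with n_e·A the pore (flow) area.
Plume center vt = 0.047 × 130 = 6.11 m, so the well at 38 m is 31.89 m downgradient of the peak.
√(4πDt) = 67.63 m, giving peak height M/(n_e·A·√(4πDt)) = 6.1/(0.24 × 180 × 67.63) = 0.002088 kg/m³.
(x−vt)²/(4Dt) = (31.89)²/(4 × 2.8 × 130) = 0.6985; exp(−0.6985) = 0.4973.
C = 0.002088 × 0.4973 = 0.00104 kg/m³.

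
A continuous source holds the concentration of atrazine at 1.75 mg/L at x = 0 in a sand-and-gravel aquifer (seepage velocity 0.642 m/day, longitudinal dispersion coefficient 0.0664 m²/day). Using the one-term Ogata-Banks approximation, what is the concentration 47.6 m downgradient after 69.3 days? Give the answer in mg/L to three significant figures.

For a continuous step input, C/C₀ ≈ ½·erfc((x−vt)/(2√(Dt))).
vt = 0.642 × 69.3 = 44.4906 m and 2√(Dt) = 2√(0.0664 × 69.3) = 4.290 m.
Argument (x−vt)/(2√(Dt)) = (47.6 − 44.4906)/4.290 = 0.7248; ½·erfc(0.7248) = 0.1527.
C = 1.75 × 0.1527 = 0.267 mg/L.

0.267 mg/L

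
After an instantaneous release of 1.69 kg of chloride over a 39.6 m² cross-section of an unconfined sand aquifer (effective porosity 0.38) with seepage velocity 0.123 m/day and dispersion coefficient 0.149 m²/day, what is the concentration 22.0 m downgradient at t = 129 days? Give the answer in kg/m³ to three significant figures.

For an instantaneous plane source, C(x,t) = M/(n_e·A·√(4πDt)) · exp(−(x−vt)²/(4Dt)), with n_e·A the pore (flow) area.
Plume center vt = 0.123 × 129 = 15.867 m, so the well at 22.0 m is 6.133 m downgradient of the peak.
√(4πDt) = 15.54 m, giving peak height M/(n_e·A·√(4πDt)) = 1.69/(0.38 × 39.6 × 15.54) = 0.007227 kg/m³.
(x−vt)²/(4Dt) = (6.133)²/(4 × 0.149 × 129) = 0.4892; exp(−0.4892) = 0.6131.
C = 0.007227 × 0.6131 = 0.00443 kg/m³.

0.00443 kg/m³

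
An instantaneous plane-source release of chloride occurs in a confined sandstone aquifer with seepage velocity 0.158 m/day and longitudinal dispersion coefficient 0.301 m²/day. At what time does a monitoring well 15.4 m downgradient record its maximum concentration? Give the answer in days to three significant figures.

86.2 days

For the 1D instantaneous-source solution, setting ∂C/∂t = 0 at fixed x gives v²t² + 2Dt − x² = 0, so t = (√(D² + v²x²) − D)/v².
√(D² + v²x²) = √(0.301² + 0.158² × 15.4²) = 2.452; v² = 0.024964.
t = (2.452 − 0.301)/0.024964 = 86.2 days (vs. the pure-advection estimate x/v = 97.5 d).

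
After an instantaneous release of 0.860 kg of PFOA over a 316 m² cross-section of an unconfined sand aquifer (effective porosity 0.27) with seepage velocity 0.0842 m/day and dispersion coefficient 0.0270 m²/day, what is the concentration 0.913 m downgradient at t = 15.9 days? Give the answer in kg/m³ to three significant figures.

0.00390 kg/m³

For an instantaneous plane source, C(x,t) = M/(n_e·A·√(4πDt)) · exp(−(x−vt)²/(4Dt)), with n_e·A the pore (flow) area.
Plume center vt = 0.0842 × 15.9 = 1.33878 m, so the well at 0.913 m is 0.42578 m upgradient of the peak.
√(4πDt) = 2.323 m, giving peak height M/(n_e·A·√(4πDt)) = 0.860/(0.27 × 316 × 2.323) = 0.004339 kg/m³.
(x−vt)²/(4Dt) = (-0.42578)²/(4 × 0.0270 × 15.9) = 0.1056; exp(−0.1056) = 0.8998.
C = 0.004339 × 0.8998 = 0.00390 kg/m³.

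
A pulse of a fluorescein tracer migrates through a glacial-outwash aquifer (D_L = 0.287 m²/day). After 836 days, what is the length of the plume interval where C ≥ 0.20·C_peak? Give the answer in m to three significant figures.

78.6 m

The plume is Gaussian with σ = √(2Dt) = √(2 × 0.287 × 836) = 21.91 m.
C/C_peak = exp(−Δx²/(2σ²)) = 0.20 ⇒ Δx = σ·√(−2 ln 0.20) = 21.91 × 1.794 = 39.31 m.
Width = 2Δx = 78.6 m.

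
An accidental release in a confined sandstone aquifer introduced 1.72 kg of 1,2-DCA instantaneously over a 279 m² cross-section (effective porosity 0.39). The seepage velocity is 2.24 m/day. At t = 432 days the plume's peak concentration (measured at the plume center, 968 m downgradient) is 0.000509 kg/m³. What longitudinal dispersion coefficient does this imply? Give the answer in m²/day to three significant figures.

At the plume center C_max = M/(n_e·A·√(4πDt)), so D = M²/(4πt·(n_e·A·C_max)²).
n_e·A·C_max = 0.39 × 279 × 0.000509 = 0.05538 kg/m.
D = 1.72²/(4π × 432 × 0.05538²) = 0.178 m²/day.

0.178 m²/day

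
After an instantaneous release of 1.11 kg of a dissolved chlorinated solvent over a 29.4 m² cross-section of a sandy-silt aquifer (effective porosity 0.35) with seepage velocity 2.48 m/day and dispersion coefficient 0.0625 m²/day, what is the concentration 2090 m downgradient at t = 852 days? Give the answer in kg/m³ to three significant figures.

0.000351 kg/m³

For an instantaneous plane source, C(x,t) = M/(n_e·A·√(4πDt)) · exp(−(x−vt)²/(4Dt)), with n_e·A the pore (flow) area.
Plume center vt = 2.48 × 852 = 2112.96 m, so the well at 2090 m is 22.96 m upgradient of the peak.
√(4πDt) = 25.87 m, giving peak height M/(n_e·A·√(4πDt)) = 1.11/(0.35 × 29.4 × 25.87) = 0.004170 kg/m³.
(x−vt)²/(4Dt) = (-22.96)²/(4 × 0.0625 × 852) = 2.475; exp(−2.475) = 0.08416.
C = 0.004170 × 0.08416 = 0.000351 kg/m³.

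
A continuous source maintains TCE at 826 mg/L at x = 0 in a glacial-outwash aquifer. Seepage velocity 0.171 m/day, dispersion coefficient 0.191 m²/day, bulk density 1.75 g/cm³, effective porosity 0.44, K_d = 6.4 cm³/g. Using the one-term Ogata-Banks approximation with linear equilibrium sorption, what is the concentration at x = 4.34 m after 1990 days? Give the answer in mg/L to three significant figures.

Retardation factor R = 1 + ρ_b·K_d/n = 1 + 1.75 × 6.4/0.44 = 26.45.
Sorption retards both mechanisms: v_R = v/R = 0.006465 m/day, D_R = D/R = 0.007221 m²/day.
v_R·t = 0.006465 × 1990 = 12.86535 m; 2√(D_R t) = 7.582 m; argument = (4.34 − 12.86535)/7.582 = -1.124.
C = C₀ × ½·erfc(-1.124) = 826 × 0.9440 = 780 mg/L.

780 mg/L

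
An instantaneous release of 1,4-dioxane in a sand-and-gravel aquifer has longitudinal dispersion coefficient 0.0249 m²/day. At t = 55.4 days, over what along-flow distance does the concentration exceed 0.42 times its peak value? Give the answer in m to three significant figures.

4.38 m

The plume is Gaussian with σ = √(2Dt) = √(2 × 0.0249 × 55.4) = 1.661 m.
C/C_peak = exp(−Δx²/(2σ²)) = 0.42 ⇒ Δx = σ·√(−2 ln 0.42) = 1.661 × 1.317 = 2.188 m.
Width = 2Δx = 4.38 m.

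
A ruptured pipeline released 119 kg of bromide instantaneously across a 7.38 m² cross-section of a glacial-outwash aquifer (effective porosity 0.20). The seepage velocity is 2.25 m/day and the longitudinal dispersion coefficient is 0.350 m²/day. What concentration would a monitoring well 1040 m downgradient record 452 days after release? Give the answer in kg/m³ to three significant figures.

For an instantaneous plane source, C(x,t) = M/(n_e·A·√(4πDt)) · exp(−(x−vt)²/(4Dt)), with n_e·A the pore (flow) area.
Plume center vt = 2.25 × 452 = 1017 m, so the well at 1040 m is 23 m downgradient of the peak.
√(4πDt) = 44.59 m, giving peak height M/(n_e·A·√(4πDt)) = 119/(0.20 × 7.38 × 44.59) = 1.808 kg/m³.
(x−vt)²/(4Dt) = (23)²/(4 × 0.350 × 452) = 0.8360; exp(−0.8360) = 0.4334.
C = 1.808 × 0.4334 = 0.784 kg/m³.

0.784 kg/m³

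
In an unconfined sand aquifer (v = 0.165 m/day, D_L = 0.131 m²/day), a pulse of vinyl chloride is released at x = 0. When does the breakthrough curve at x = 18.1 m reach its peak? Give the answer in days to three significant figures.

105 days

For the 1D instantaneous-source solution, setting ∂C/∂t = 0 at fixed x gives v²t² + 2Dt − x² = 0, so t = (√(D² + v²x²) − D)/v².
√(D² + v²x²) = √(0.131² + 0.165² × 18.1²) = 2.989; v² = 0.027225.
t = (2.989 − 0.131)/0.027225 = 105 days (vs. the pure-advection estimate x/v = 110 d).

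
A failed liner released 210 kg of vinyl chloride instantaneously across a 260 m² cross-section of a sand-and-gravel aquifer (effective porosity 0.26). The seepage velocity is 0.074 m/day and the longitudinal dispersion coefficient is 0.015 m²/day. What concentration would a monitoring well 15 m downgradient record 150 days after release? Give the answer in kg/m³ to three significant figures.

For an instantaneous plane source, C(x,t) = M/(n_e·A·√(4πDt)) · exp(−(x−vt)²/(4Dt)), with n_e·A the pore (flow) area.
Plume center vt = 0.074 × 150 = 11.1 m, so the well at 15 m is 3.9 m downgradient of the peak.
√(4πDt) = 5.317 m, giving peak height M/(n_e·A·√(4πDt)) = 210/(0.26 × 260 × 5.317) = 0.5843 kg/m³.
(x−vt)²/(4Dt) = (3.9)²/(4 × 0.015 × 150) = 1.690; exp(−1.690) = 0.1845.
C = 0.5843 × 0.1845 = 0.108 kg/m³.

0.108 kg/m³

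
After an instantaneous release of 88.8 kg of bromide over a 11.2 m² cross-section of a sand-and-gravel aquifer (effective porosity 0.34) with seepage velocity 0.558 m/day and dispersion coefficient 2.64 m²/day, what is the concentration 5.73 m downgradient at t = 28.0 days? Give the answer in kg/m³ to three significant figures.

For an instantaneous plane source, C(x,t) = M/(n_e·A·√(4πDt)) · exp(−(x−vt)²/(4Dt)), with n_e·A the pore (flow) area.
Plume center vt = 0.558 × 28.0 = 15.624 m, so the well at 5.73 m is 9.894 m upgradient of the peak.
√(4πDt) = 30.48 m, giving peak height M/(n_e·A·√(4πDt)) = 88.8/(0.34 × 11.2 × 30.48) = 0.7651 kg/m³.
(x−vt)²/(4Dt) = (-9.894)²/(4 × 2.64 × 28.0) = 0.3311; exp(−0.3311) = 0.7181.
C = 0.7651 × 0.7181 = 0.549 kg/m³.

0.549 kg/m³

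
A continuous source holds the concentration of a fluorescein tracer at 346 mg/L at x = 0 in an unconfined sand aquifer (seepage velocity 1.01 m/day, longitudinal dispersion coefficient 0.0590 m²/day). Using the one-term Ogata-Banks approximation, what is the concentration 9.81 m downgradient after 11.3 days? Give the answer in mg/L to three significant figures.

317 mg/L

For a continuous step input, C/C₀ ≈ ½·erfc((x−vt)/(2√(Dt))).
vt = 1.01 × 11.3 = 11.413 m and 2√(Dt) = 2√(0.0590 × 11.3) = 1.633 m.
Argument (x−vt)/(2√(Dt)) = (9.81 − 11.413)/1.633 = -0.9816; ½·erfc(-0.9816) = 0.9175.
C = 346 × 0.9175 = 317 mg/L.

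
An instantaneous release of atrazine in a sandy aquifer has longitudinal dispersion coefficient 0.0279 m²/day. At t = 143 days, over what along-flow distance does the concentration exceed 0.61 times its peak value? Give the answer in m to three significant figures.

The plume is Gaussian with σ = √(2Dt) = √(2 × 0.0279 × 143) = 2.825 m.
C/C_peak = exp(−Δx²/(2σ²)) = 0.61 ⇒ Δx = σ·√(−2 ln 0.61) = 2.825 × 0.9943 = 2.809 m.
Width = 2Δx = 5.62 m.

5.62 m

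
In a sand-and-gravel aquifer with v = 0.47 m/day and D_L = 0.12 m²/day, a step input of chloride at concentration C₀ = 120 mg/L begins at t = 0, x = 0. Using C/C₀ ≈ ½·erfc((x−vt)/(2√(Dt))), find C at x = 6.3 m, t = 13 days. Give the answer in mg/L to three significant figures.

For a continuous step input, C/C₀ ≈ ½·erfc((x−vt)/(2√(Dt))).
vt = 0.47 × 13 = 6.11 m and 2√(Dt) = 2√(0.12 × 13) = 2.498 m.
Argument (x−vt)/(2√(Dt)) = (6.3 − 6.11)/2.498 = 0.07606; ½·erfc(0.07606) = 0.4572.
C = 120 × 0.4572 = 54.9 mg/L.

54.9 mg/L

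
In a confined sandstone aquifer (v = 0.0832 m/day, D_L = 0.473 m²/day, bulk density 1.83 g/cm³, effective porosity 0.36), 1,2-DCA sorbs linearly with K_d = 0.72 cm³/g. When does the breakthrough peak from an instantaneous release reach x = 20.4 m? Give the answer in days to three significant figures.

Retardation factor R = 1 + ρ_b·K_d/n = 1 + 1.83 × 0.72/0.36 = 4.660.
Sorption retards both mechanisms: v_R = v/R = 0.01785 m/day, D_R = D/R = 0.1015 m²/day.
Peak time from v_R²t² + 2D_R t − x² = 0: t = (√(D_R² + v_R²x²) − D_R)/v_R².
√(D_R² + v_R²x²) = √(0.1015² + 0.01785² × 20.4²) = 0.3780; v_R² = 0.0003186.
t = (0.3780 − 0.1015)/0.0003186 = 868 days.

868 days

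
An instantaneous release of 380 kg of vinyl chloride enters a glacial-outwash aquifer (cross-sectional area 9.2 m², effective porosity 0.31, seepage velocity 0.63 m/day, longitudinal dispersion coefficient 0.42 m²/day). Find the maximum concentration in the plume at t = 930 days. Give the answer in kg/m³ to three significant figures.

The peak of an instantaneous 1D plume sits at x = vt; there the Gaussian factor is 1 and C_max = M/(n_e·A·√(4πDt)), where n_e·A is the pore area the mass is dissolved in.
√(4πDt) = √(4π × 0.42 × 930) = 70.06 m, so C_max = 380/(0.31 × 9.2 × 70.06) = 1.90 kg/m³.

1.90 kg/m³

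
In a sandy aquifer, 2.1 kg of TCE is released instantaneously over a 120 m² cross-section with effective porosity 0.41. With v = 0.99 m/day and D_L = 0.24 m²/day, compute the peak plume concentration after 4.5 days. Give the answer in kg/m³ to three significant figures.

0.0116 kg/m³

The peak of an instantaneous 1D plume sits at x = vt; there the Gaussian factor is 1 and C_max = M/(n_e·A·√(4πDt)), where n_e·A is the pore area the mass is dissolved in.
√(4πDt) = √(4π × 0.24 × 4.5) = 3.684 m, so C_max = 2.1/(0.41 × 120 × 3.684) = 0.0116 kg/m³.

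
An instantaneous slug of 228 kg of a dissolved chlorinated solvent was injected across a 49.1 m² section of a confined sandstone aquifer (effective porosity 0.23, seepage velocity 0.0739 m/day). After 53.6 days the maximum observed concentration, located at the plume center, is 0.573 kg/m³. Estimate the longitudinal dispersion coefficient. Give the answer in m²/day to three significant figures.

At the plume center C_max = M/(n_e·A·√(4πDt)), so D = M²/(4πt·(n_e·A·C_max)²).
n_e·A·C_max = 0.23 × 49.1 × 0.573 = 6.471 kg/m.
D = 228²/(4π × 53.6 × 6.471²) = 1.84 m²/day.

1.84 m²/day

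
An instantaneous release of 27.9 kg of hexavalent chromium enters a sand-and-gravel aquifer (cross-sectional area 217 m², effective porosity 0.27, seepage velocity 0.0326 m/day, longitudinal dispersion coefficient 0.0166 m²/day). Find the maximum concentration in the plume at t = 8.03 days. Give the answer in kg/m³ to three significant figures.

The peak of an instantaneous 1D plume sits at x = vt; there the Gaussian factor is 1 and C_max = M/(n_e·A·√(4πDt)), where n_e·A is the pore area the mass is dissolved in.
√(4πDt) = √(4π × 0.0166 × 8.03) = 1.294 m, so C_max = 27.9/(0.27 × 217 × 1.294) = 0.368 kg/m³.

0.368 kg/m³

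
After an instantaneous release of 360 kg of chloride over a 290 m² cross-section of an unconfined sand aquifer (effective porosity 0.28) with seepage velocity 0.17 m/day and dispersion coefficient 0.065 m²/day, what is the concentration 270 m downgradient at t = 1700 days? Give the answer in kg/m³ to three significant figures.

For an instantaneous plane source, C(x,t) = M/(n_e·A·√(4πDt)) · exp(−(x−vt)²/(4Dt)), with n_e·A the pore (flow) area.
Plume center vt = 0.17 × 1700 = 289 m, so the well at 270 m is 19 m upgradient of the peak.
√(4πDt) = 37.26 m, giving peak height M/(n_e·A·√(4πDt)) = 360/(0.28 × 290 × 37.26) = 0.1190 kg/m³.
(x−vt)²/(4Dt) = (-19)²/(4 × 0.065 × 1700) = 0.8167; exp(−0.8167) = 0.4419.
C = 0.1190 × 0.4419 = 0.0526 kg/m³.

0.0526 kg/m³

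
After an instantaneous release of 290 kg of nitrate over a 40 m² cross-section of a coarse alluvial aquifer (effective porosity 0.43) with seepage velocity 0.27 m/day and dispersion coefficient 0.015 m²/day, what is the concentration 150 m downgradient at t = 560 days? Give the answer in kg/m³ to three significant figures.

For an instantaneous plane source, C(x,t) = M/(n_e·A·√(4πDt)) · exp(−(x−vt)²/(4Dt)), with n_e·A the pore (flow) area.
Plume center vt = 0.27 × 560 = 151.2 m, so the well at 150 m is 1.2 m upgradient of the peak.
√(4πDt) = 10.27 m, giving peak height M/(n_e·A·√(4πDt)) = 290/(0.43 × 40 × 10.27) = 1.642 kg/m³.
(x−vt)²/(4Dt) = (-1.2)²/(4 × 0.015 × 560) = 0.04286; exp(−0.04286) = 0.9580.
C = 1.642 × 0.9580 = 1.57 kg/m³.

1.57 kg/m³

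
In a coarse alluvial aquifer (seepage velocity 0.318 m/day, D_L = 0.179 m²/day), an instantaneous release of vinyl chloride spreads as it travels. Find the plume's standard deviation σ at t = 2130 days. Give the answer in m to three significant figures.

27.6 m

Dispersive spreading gives a Gaussian with σ² = 2Dt; advection only shifts the center.
σ = √(2 × 0.179 × 2130) = 27.6 m.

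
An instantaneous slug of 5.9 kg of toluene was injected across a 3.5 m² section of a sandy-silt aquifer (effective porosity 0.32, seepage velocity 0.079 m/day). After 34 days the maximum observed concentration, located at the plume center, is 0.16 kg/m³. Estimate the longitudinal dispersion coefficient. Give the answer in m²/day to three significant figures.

2.54 m²/day

At the plume center C_max = M/(n_e·A·√(4πDt)), so D = M²/(4πt·(n_e·A·C_max)²).
n_e·A·C_max = 0.32 × 3.5 × 0.16 = 0.1792 kg/m.
D = 5.9²/(4π × 34 × 0.1792²) = 2.54 m²/day.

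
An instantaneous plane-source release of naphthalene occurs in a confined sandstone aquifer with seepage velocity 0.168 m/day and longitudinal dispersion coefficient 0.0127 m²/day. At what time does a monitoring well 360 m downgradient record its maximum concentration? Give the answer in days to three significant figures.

For the 1D instantaneous-source solution, setting ∂C/∂t = 0 at fixed x gives v²t² + 2Dt − x² = 0, so t = (√(D² + v²x²) − D)/v².
√(D² + v²x²) = √(0.0127² + 0.168² × 360²) = 60.48; v² = 0.028224.
t = (60.48 − 0.0127)/0.028224 = 2140 days (vs. the pure-advection estimate x/v = 2140 d).

2140 days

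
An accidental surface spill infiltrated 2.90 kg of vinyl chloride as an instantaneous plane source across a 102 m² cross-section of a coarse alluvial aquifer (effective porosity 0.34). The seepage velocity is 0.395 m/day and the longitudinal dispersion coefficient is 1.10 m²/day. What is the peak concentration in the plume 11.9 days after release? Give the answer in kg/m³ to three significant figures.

0.00652 kg/m³

The peak of an instantaneous 1D plume sits at x = vt; there the Gaussian factor is 1 and C_max = M/(n_e·A·√(4πDt)), where n_e·A is the pore area the mass is dissolved in.
√(4πDt) = √(4π × 1.10 × 11.9) = 12.83 m, so C_max = 2.90/(0.34 × 102 × 12.83) = 0.00652 kg/m³.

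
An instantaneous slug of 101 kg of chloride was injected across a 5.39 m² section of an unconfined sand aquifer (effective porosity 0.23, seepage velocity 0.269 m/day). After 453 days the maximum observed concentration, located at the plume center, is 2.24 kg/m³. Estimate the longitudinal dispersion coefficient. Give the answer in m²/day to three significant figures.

0.232 m²/day

At the plume center C_max = M/(n_e·A·√(4πDt)), so D = M²/(4πt·(n_e·A·C_max)²).
n_e·A·C_max = 0.23 × 5.39 × 2.24 = 2.777 kg/m.
D = 101²/(4π × 453 × 2.777²) = 0.232 m²/day.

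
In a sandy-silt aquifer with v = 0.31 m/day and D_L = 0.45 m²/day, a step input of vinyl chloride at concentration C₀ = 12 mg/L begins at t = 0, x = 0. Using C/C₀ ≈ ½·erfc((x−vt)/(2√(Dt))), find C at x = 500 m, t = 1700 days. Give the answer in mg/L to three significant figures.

For a continuous step input, C/C₀ ≈ ½·erfc((x−vt)/(2√(Dt))).
vt = 0.31 × 1700 = 527 m and 2√(Dt) = 2√(0.45 × 1700) = 55.32 m.
Argument (x−vt)/(2√(Dt)) = (500 − 527)/55.32 = -0.4881; ½·erfc(-0.4881) = 0.7550.
C = 12 × 0.7550 = 9.06 mg/L.

9.06 mg/L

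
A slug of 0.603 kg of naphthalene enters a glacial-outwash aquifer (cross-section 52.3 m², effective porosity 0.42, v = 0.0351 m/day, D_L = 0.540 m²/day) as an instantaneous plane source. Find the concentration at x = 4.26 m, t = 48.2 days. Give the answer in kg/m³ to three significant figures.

For an instantaneous plane source, C(x,t) = M/(n_e·A·√(4πDt)) · exp(−(x−vt)²/(4Dt)), with n_e·A the pore (flow) area.
Plume center vt = 0.0351 × 48.2 = 1.69182 m, so the well at 4.26 m is 2.56818 m downgradient of the peak.
√(4πDt) = 18.09 m, giving peak height M/(n_e·A·√(4πDt)) = 0.603/(0.42 × 52.3 × 18.09) = 0.001517 kg/m³.
(x−vt)²/(4Dt) = (2.56818)²/(4 × 0.540 × 48.2) = 0.06335; exp(−0.06335) = 0.9386.
C = 0.001517 × 0.9386 = 0.00142 kg/m³.

0.00142 kg/m³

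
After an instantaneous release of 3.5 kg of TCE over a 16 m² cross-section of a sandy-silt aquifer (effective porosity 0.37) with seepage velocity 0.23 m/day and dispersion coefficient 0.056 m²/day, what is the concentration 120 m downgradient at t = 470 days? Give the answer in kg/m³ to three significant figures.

For an instantaneous plane source, C(x,t) = M/(n_e·A·√(4πDt)) · exp(−(x−vt)²/(4Dt)), with n_e·A the pore (flow) area.
Plume center vt = 0.23 × 470 = 108.1 m, so the well at 120 m is 11.9 m downgradient of the peak.
√(4πDt) = 18.19 m, giving peak height M/(n_e·A·√(4πDt)) = 3.5/(0.37 × 16 × 18.19) = 0.03250 kg/m³.
(x−vt)²/(4Dt) = (11.9)²/(4 × 0.056 × 470) = 1.345; exp(−1.345) = 0.2605.
C = 0.03250 × 0.2605 = 0.00847 kg/m³.

0.00847 kg/m³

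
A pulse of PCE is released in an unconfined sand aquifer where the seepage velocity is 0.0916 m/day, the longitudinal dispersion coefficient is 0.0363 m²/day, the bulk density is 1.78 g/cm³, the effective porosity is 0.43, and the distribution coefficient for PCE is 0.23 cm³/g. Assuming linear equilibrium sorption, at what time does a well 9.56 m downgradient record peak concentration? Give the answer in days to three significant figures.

195 days

Retardation factor R = 1 + ρ_b·K_d/n = 1 + 1.78 × 0.23/0.43 = 1.952.
Sorption retards both mechanisms: v_R = v/R = 0.04693 m/day, D_R = D/R = 0.01860 m²/day.
Peak time from v_R²t² + 2D_R t − x² = 0: t = (√(D_R² + v_R²x²) − D_R)/v_R².
√(D_R² + v_R²x²) = √(0.01860² + 0.04693² × 9.56²) = 0.4490; v_R² = 0.002202.
t = (0.4490 − 0.01860)/0.002202 = 195 days.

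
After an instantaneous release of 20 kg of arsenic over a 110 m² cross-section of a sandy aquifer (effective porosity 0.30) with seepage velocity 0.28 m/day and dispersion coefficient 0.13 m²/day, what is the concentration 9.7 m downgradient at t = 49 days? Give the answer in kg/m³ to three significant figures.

0.0359 kg/m³

For an instantaneous plane source, C(x,t) = M/(n_e·A·√(4πDt)) · exp(−(x−vt)²/(4Dt)), with n_e·A the pore (flow) area.
Plume center vt = 0.28 × 49 = 13.72 m, so the well at 9.7 m is 4.02 m upgradient of the peak.
√(4πDt) = 8.947 m, giving peak height M/(n_e·A·√(4πDt)) = 20/(0.30 × 110 × 8.947) = 0.06774 kg/m³.
(x−vt)²/(4Dt) = (-4.02)²/(4 × 0.13 × 49) = 0.6342; exp(−0.6342) = 0.5304.
C = 0.06774 × 0.5304 = 0.0359 kg/m³.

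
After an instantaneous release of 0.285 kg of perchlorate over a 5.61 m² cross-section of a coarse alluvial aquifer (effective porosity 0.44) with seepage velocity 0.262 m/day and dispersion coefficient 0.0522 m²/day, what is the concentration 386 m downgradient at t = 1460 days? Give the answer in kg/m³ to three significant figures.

For an instantaneous plane source, C(x,t) = M/(n_e·A·√(4πDt)) · exp(−(x−vt)²/(4Dt)), with n_e·A the pore (flow) area.
Plume center vt = 0.262 × 1460 = 382.52 m, so the well at 386 m is 3.48 m downgradient of the peak.
√(4πDt) = 30.95 m, giving peak height M/(n_e·A·√(4πDt)) = 0.285/(0.44 × 5.61 × 30.95) = 0.003731 kg/m³.
(x−vt)²/(4Dt) = (3.48)²/(4 × 0.0522 × 1460) = 0.03973; exp(−0.03973) = 0.9610.
C = 0.003731 × 0.9610 = 0.00359 kg/m³.

0.00359 kg/m³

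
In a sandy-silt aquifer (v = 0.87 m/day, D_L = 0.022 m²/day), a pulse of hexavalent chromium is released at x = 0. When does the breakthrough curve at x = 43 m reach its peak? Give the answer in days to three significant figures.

49.4 days

For the 1D instantaneous-source solution, setting ∂C/∂t = 0 at fixed x gives v²t² + 2Dt − x² = 0, so t = (√(D² + v²x²) − D)/v².
√(D² + v²x²) = √(0.022² + 0.87² × 43²) = 37.41; v² = 0.7569.
t = (37.41 − 0.022)/0.7569 = 49.4 days (vs. the pure-advection estimate x/v = 49.4 d).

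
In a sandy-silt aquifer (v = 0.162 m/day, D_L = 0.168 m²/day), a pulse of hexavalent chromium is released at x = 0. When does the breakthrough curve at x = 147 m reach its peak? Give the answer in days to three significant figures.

For the 1D instantaneous-source solution, setting ∂C/∂t = 0 at fixed x gives v²t² + 2Dt − x² = 0, so t = (√(D² + v²x²) − D)/v².
√(D² + v²x²) = √(0.168² + 0.162² × 147²) = 23.81; v² = 0.026244.
t = (23.81 − 0.168)/0.026244 = 901 days (vs. the pure-advection estimate x/v = 907 d).

901 days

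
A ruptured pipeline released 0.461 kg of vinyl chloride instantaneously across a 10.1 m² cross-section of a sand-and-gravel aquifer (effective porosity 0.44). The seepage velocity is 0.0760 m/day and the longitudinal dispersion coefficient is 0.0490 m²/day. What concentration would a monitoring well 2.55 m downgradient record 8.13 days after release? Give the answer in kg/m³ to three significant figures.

For an instantaneous plane source, C(x,t) = M/(n_e·A·√(4πDt)) · exp(−(x−vt)²/(4Dt)), with n_e·A the pore (flow) area.
Plume center vt = 0.0760 × 8.13 = 0.61788 m, so the well at 2.55 m is 1.93212 m downgradient of the peak.
√(4πDt) = 2.237 m, giving peak height M/(n_e·A·√(4πDt)) = 0.461/(0.44 × 10.1 × 2.237) = 0.04637 kg/m³.
(x−vt)²/(4Dt) = (1.93212)²/(4 × 0.0490 × 8.13) = 2.343; exp(−2.343) = 0.09604.
C = 0.04637 × 0.09604 = 0.00445 kg/m³.

0.00445 kg/m³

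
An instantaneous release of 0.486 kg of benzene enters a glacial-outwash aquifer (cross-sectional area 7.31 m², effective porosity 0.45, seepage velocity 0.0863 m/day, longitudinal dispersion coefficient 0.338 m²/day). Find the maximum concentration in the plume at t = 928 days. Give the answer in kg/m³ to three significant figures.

The peak of an instantaneous 1D plume sits at x = vt; there the Gaussian factor is 1 and C_max = M/(n_e·A·√(4πDt)), where n_e·A is the pore area the mass is dissolved in.
√(4πDt) = √(4π × 0.338 × 928) = 62.78 m, so C_max = 0.486/(0.45 × 7.31 × 62.78) = 0.00235 kg/m³.

0.00235 kg/m³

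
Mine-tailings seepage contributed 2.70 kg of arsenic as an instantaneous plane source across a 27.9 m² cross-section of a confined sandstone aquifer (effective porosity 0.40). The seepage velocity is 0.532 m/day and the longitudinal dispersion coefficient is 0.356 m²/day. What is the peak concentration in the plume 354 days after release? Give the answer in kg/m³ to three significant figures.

0.00608 kg/m³

The peak of an instantaneous 1D plume sits at x = vt; there the Gaussian factor is 1 and C_max = M/(n_e·A·√(4πDt)), where n_e·A is the pore area the mass is dissolved in.
√(4πDt) = √(4π × 0.356 × 354) = 39.80 m, so C_max = 2.70/(0.40 × 27.9 × 39.80) = 0.00608 kg/m³.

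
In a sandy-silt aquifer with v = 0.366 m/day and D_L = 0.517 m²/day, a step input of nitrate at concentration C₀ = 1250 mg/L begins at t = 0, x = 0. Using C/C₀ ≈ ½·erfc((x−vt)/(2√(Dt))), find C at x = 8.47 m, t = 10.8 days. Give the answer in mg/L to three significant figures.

110 mg/L

For a continuous step input, C/C₀ ≈ ½·erfc((x−vt)/(2√(Dt))).
vt = 0.366 × 10.8 = 3.9528 m and 2√(Dt) = 2√(0.517 × 10.8) = 4.726 m.
Argument (x−vt)/(2√(Dt)) = (8.47 − 3.9528)/4.726 = 0.9558; ½·erfc(0.9558) = 0.08823.
C = 1250 × 0.08823 = 110 mg/L.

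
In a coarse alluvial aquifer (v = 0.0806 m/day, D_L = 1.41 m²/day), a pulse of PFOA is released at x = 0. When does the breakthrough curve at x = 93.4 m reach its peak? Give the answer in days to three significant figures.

962 days

For the 1D instantaneous-source solution, setting ∂C/∂t = 0 at fixed x gives v²t² + 2Dt − x² = 0, so t = (√(D² + v²x²) − D)/v².
√(D² + v²x²) = √(1.41² + 0.0806² × 93.4²) = 7.659; v² = 0.00649636.
t = (7.659 − 1.41)/0.00649636 = 962 days (vs. the pure-advection estimate x/v = 1160 d).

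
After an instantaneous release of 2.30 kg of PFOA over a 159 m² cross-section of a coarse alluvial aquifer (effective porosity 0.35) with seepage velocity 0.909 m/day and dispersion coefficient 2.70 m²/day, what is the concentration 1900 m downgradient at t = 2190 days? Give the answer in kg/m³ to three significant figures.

For an instantaneous plane source, C(x,t) = M/(n_e·A·√(4πDt)) · exp(−(x−vt)²/(4Dt)), with n_e·A the pore (flow) area.
Plume center vt = 0.909 × 2190 = 1990.71 m, so the well at 1900 m is 90.71 m upgradient of the peak.
√(4πDt) = 272.6 m, giving peak height M/(n_e·A·√(4πDt)) = 2.30/(0.35 × 159 × 272.6) = 0.0001516 kg/m³.
(x−vt)²/(4Dt) = (-90.71)²/(4 × 2.70 × 2190) = 0.3479; exp(−0.3479) = 0.7062.
C = 0.0001516 × 0.7062 = 0.000107 kg/m³.

0.000107 kg/m³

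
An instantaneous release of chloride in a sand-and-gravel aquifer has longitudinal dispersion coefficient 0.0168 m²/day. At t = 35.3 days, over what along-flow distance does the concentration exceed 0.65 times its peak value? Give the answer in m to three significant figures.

2.02 m

The plume is Gaussian with σ = √(2Dt) = √(2 × 0.0168 × 35.3) = 1.089 m.
C/C_peak = exp(−Δx²/(2σ²)) = 0.65 ⇒ Δx = σ·√(−2 ln 0.65) = 1.089 × 0.9282 = 1.011 m.
Width = 2Δx = 2.02 m.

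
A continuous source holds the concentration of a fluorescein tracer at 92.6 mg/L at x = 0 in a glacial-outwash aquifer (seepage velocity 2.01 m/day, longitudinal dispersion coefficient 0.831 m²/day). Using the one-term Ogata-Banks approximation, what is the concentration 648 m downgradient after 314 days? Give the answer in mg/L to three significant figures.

For a continuous step input, C/C₀ ≈ ½·erfc((x−vt)/(2√(Dt))).
vt = 2.01 × 314 = 631.14 m and 2√(Dt) = 2√(0.831 × 314) = 32.31 m.
Argument (x−vt)/(2√(Dt)) = (648 − 631.14)/32.31 = 0.5218; ½·erfc(0.5218) = 0.2303.
C = 92.6 × 0.2303 = 21.3 mg/L.

21.3 mg/L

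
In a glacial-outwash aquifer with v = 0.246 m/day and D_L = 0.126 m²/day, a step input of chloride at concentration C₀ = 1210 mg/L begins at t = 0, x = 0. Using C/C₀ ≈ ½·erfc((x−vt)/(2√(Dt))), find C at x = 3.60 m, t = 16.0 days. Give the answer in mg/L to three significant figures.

685 mg/L

For a continuous step input, C/C₀ ≈ ½·erfc((x−vt)/(2√(Dt))).
vt = 0.246 × 16.0 = 3.936 m and 2√(Dt) = 2√(0.126 × 16.0) = 2.840 m.
Argument (x−vt)/(2√(Dt)) = (3.60 − 3.936)/2.840 = -0.1183; ½·erfc(-0.1183) = 0.5664.
C = 1210 × 0.5664 = 685 mg/L.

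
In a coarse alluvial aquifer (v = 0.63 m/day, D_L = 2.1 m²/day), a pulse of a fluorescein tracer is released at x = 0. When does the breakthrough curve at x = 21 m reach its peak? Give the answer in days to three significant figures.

28.5 days

For the 1D instantaneous-source solution, setting ∂C/∂t = 0 at fixed x gives v²t² + 2Dt − x² = 0, so t = (√(D² + v²x²) − D)/v².
√(D² + v²x²) = √(2.1² + 0.63² × 21²) = 13.40; v² = 0.3969.
t = (13.40 − 2.1)/0.3969 = 28.5 days (vs. the pure-advection estimate x/v = 33.3 d).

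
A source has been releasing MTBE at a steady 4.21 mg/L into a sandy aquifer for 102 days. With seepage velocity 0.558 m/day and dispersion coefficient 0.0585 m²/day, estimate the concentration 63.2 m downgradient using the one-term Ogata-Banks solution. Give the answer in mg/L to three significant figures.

0.145 mg/L

For a continuous step input, C/C₀ ≈ ½·erfc((x−vt)/(2√(Dt))).
vt = 0.558 × 102 = 56.916 m and 2√(Dt) = 2√(0.0585 × 102) = 4.885 m.
Argument (x−vt)/(2√(Dt)) = (63.2 − 56.916)/4.885 = 1.286; ½·erfc(1.286) = 0.03448.
C = 4.21 × 0.03448 = 0.145 mg/L.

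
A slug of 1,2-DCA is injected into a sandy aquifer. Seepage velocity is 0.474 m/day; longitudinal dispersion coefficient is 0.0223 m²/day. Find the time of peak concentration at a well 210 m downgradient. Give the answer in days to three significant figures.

For the 1D instantaneous-source solution, setting ∂C/∂t = 0 at fixed x gives v²t² + 2Dt − x² = 0, so t = (√(D² + v²x²) − D)/v².
√(D² + v²x²) = √(0.0223² + 0.474² × 210²) = 99.54; v² = 0.224676.
t = (99.54 − 0.0223)/0.224676 = 443 days (vs. the pure-advection estimate x/v = 443 d).

443 days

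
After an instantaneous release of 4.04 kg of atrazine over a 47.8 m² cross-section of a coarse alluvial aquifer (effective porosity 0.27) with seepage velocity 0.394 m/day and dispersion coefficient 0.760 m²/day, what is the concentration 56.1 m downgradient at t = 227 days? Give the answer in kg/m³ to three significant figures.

0.00134 kg/m³

For an instantaneous plane source, C(x,t) = M/(n_e·A·√(4πDt)) · exp(−(x−vt)²/(4Dt)), with n_e·A the pore (flow) area.
Plume center vt = 0.394 × 227 = 89.438 m, so the well at 56.1 m is 33.338 m upgradient of the peak.
√(4πDt) = 46.56 m, giving peak height M/(n_e·A·√(4πDt)) = 4.04/(0.27 × 47.8 × 46.56) = 0.006723 kg/m³.
(x−vt)²/(4Dt) = (-33.338)²/(4 × 0.760 × 227) = 1.611; exp(−1.611) = 0.1997.
C = 0.006723 × 0.1997 = 0.00134 kg/m³.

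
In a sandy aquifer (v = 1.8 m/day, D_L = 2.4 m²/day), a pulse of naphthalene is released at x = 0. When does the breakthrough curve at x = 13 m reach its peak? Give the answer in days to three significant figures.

For the 1D instantaneous-source solution, setting ∂C/∂t = 0 at fixed x gives v²t² + 2Dt − x² = 0, so t = (√(D² + v²x²) − D)/v².
√(D² + v²x²) = √(2.4² + 1.8² × 13²) = 23.52; v² = 3.24.
t = (23.52 − 2.4)/3.24 = 6.52 days (vs. the pure-advection estimate x/v = 7.22 d).

6.52 days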